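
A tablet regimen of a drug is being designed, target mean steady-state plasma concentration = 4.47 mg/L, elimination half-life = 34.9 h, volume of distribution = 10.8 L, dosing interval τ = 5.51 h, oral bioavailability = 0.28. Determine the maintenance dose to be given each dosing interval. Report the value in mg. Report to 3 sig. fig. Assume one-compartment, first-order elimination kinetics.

k = ln2 / t½ = 0.693147 / 34.9 = 0.01986 h⁻¹
CL = k × Vd = 0.01986 × 10.8 = 0.2145 L/h
At steady state, F × (Dose/τ) = Css × CL.
Dose = Css × CL × τ / F = 4.47 × 0.2145 × 5.51 / 0.28 = 18.87 mg

18.9 mg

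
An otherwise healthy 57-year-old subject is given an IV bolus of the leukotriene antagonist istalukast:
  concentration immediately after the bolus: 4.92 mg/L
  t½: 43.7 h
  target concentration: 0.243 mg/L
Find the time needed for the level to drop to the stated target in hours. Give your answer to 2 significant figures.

190 h

k = ln2 / t½ = 0.693147 / 43.7 = 0.01586 h⁻¹
t = ln(C₀ / C) / k = ln(4.920 / 0.243) / 0.01586
  = ln(20.25) / 0.01586 = 3.008 / 0.01586 = 189.7 h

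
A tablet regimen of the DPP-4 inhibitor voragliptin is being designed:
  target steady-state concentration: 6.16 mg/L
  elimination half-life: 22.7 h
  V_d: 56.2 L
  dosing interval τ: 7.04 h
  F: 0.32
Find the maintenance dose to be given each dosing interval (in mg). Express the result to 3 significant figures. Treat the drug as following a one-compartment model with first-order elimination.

k = ln2 / t½ = 0.693147 / 22.7 = 0.03054 h⁻¹
CL = k × Vd = 0.03054 × 56.2 = 1.716 L/h
At steady state, F × (Dose/τ) = Css × CL.
Dose = Css × CL × τ / F = 6.16 × 1.716 × 7.04 / 0.32 = 232.6 mg

233 mg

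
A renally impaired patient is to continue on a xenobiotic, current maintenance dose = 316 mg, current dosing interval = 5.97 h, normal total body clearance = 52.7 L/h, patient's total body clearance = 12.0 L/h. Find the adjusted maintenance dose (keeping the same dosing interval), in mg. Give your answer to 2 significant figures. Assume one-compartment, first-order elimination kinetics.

72 mg

To keep the same average steady-state level, dosing rate must scale with clearance.
CL ratio = 12.0 / 52.7 = 0.2277
New dose (same interval) = 316 × 0.2277 = 71.95 mg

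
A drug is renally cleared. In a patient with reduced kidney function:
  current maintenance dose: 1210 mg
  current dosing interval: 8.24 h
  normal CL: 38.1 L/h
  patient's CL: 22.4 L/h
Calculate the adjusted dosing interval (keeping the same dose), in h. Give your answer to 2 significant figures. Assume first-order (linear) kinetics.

14 h

To keep the same average steady-state level, dosing rate must scale with clearance.
CL ratio = 22.4 / 38.1 = 0.5879
New interval (same dose) = 8.24 / 0.5879 = 14.02 h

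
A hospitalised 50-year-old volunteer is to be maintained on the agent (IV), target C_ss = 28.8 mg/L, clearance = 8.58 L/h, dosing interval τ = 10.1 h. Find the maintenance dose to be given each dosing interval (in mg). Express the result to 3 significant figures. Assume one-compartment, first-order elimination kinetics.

At steady state, Dose/τ = Css × CL.
Dose = Css × CL × τ = 28.8 × 8.580 × 10.1 = 2496 mg

2500 mg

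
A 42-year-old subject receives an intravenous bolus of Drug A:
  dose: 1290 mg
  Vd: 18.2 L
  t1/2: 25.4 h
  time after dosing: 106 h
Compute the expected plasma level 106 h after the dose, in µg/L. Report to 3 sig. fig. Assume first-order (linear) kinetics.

C₀ = Dose / Vd = 1290 / 18.2 = 70.88 mg/L
k = ln2 / t½ = 0.693147 / 25.4 = 0.02729 h⁻¹
C = C₀ · e^(−k·t) = 70.88 × e^(−0.02729 × 106)
  = 70.88 × 0.05542 = 3.928 mg/L
Convert: 3.928 mg/L × 1000 = 3928 µg/L

3930 µg/L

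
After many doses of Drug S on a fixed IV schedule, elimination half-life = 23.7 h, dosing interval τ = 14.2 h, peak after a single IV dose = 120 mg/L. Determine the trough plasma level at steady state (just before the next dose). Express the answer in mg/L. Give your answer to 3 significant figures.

k = ln2 / t½ = 0.693147 / 23.7 = 0.02925 h⁻¹
e^(−kτ) = e^(−0.02925 × 14.2) = 0.6601
Accumulation ratio R = 1 / (1 − e^(−kτ)) = 1 / (1 − 0.6601) = 2.942
Steady-state trough = C₀ × R × e^(−kτ) = 120 × 2.942 × 0.6601 = 233.0 mg/L

233 mg/L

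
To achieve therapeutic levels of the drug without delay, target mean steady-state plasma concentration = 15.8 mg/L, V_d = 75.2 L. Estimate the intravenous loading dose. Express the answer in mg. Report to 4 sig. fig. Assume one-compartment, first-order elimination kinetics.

LD = Css × Vd = 15.8 × 75.2 = 1188 mg

1188 mg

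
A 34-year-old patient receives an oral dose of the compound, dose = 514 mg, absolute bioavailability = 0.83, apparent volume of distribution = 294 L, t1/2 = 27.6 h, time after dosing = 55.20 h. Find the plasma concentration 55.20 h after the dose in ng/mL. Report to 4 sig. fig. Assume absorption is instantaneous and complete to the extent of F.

Amount reaching circulation = F × Dose = 0.83 × 514.0 = 426.6 mg
C₀ = F·Dose / Vd = 426.6 / 294 = 1.451 mg/L
k = ln2 / t½ = 0.693147 / 27.6 = 0.02511 h⁻¹
t / t½ = 55.20 / 27.6 = 2 half-lives
C = C₀ × (1/2)^2 = 1.451 × 0.2500 = 0.3628 mg/L
Convert: 0.3628 mg/L × 1000 = 362.8 ng/mL

362.8 ng/mL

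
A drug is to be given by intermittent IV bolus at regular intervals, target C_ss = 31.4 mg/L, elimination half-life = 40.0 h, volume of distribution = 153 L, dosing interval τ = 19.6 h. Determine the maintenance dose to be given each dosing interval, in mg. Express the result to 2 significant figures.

1600 mg

k = ln2 / t½ = 0.693147 / 40.0 = 0.01733 h⁻¹
CL = k × Vd = 0.01733 × 153 = 2.651 L/h
At steady state, Dose/τ = Css × CL.
Dose = Css × CL × τ = 31.4 × 2.651 × 19.6 = 1632 mg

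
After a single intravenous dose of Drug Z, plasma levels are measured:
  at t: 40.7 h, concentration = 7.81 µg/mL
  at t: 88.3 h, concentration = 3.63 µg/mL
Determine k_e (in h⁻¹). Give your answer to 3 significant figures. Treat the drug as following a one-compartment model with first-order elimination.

k = ln(C₁/C₂) / (t₂ − t₁) = ln(7.81/3.63) / (88.3 − 40.7)
  = 0.7662 / 47.60 = 0.01610 h⁻¹

0.0161 h⁻¹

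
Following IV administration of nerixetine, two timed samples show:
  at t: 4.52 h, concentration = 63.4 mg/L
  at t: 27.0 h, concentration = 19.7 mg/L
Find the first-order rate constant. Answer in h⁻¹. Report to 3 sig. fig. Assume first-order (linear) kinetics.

k = ln(C₁/C₂) / (t₂ − t₁) = ln(63.4/19.7) / (27.0 − 4.52)
  = 1.169 / 22.48 = 0.05200 h⁻¹

0.0520 h⁻¹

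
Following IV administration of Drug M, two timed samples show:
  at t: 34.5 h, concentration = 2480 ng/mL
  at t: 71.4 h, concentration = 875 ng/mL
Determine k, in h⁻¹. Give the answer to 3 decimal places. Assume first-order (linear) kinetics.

0.028 h⁻¹

k = ln(C₁/C₂) / (t₂ − t₁) = ln(2480/875) / (71.4 − 34.5)
  = 1.042 / 36.90 = 0.02824 h⁻¹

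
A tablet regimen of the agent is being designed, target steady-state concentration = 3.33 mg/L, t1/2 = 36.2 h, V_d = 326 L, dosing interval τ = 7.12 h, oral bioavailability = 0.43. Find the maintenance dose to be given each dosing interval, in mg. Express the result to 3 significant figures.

k = ln2 / t½ = 0.693147 / 36.2 = 0.01915 h⁻¹
CL = k × Vd = 0.01915 × 326 = 6.243 L/h
At steady state, F × (Dose/τ) = Css × CL.
Dose = Css × CL × τ / F = 3.33 × 6.243 × 7.12 / 0.43 = 344.2 mg

344 mg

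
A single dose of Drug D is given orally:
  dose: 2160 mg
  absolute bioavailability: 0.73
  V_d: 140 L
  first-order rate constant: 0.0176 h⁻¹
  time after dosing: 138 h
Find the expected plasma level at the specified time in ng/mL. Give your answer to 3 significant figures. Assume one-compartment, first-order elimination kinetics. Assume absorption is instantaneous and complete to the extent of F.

993 ng/mL

Amount reaching circulation = F × Dose = 0.73 × 2160 = 1577 mg
C₀ = F·Dose / Vd = 1577 / 140 = 11.26 mg/L
C = C₀ · e^(−k·t) = 11.26 × e^(−0.01760 × 138)
  = 11.26 × 0.08814 = 0.9925 mg/L
Convert: 0.9925 mg/L × 1000 = 992.5 ng/mL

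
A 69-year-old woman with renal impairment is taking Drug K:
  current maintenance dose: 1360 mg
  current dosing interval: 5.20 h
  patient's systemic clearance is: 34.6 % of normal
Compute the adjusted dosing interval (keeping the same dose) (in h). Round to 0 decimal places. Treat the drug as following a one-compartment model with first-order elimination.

15 h

To keep the same average steady-state level, dosing rate must scale with clearance.
CL ratio = 34.6 / 100 = 0.3460
New interval (same dose) = 5.20 / 0.3460 = 15.03 h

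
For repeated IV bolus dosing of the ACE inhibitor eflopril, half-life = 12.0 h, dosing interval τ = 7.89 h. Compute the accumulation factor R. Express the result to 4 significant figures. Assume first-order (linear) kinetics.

2.732

k = ln2 / t½ = 0.693147 / 12.0 = 0.05776 h⁻¹
e^(−kτ) = e^(−0.05776 × 7.89) = 0.6340
Accumulation ratio R = 1 / (1 − e^(−kτ)) = 1 / (1 − 0.6340) = 2.732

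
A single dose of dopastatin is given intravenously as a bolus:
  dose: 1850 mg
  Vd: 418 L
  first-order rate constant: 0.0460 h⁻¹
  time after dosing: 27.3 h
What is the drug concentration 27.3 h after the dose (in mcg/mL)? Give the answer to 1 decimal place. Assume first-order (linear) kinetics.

1.3 mcg/mL

C₀ = Dose / Vd = 1850 / 418 = 4.426 mg/L
C = C₀ · e^(−k·t) = 4.426 × e^(−0.04600 × 27.3)
  = 4.426 × 0.2848 = 1.261 mg/L
(1.261 mg/L = 1.261 mcg/mL)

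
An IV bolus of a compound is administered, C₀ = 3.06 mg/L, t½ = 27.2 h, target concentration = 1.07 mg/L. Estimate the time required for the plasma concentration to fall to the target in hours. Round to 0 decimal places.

k = ln2 / t½ = 0.693147 / 27.2 = 0.02548 h⁻¹
t = ln(C₀ / C) / k = ln(3.060 / 1.07) / 0.02548
  = ln(2.860) / 0.02548 = 1.051 / 0.02548 = 41.25 h

41 h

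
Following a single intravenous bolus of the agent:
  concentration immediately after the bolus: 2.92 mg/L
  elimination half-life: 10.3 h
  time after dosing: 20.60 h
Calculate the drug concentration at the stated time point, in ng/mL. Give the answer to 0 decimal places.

k = ln2 / t½ = 0.693147 / 10.3 = 0.06730 h⁻¹
t / t½ = 20.60 / 10.3 = 2 half-lives
C = C₀ × (1/2)^2 = 2.920 × 0.2500 = 0.7300 mg/L
Convert: 0.7300 mg/L × 1000 = 730.0 ng/mL

730 ng/mL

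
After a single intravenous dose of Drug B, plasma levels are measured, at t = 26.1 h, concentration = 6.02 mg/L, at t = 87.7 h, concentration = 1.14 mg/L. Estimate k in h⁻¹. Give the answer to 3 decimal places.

0.027 h⁻¹

k = ln(C₁/C₂) / (t₂ − t₁) = ln(6.02/1.14) / (87.7 − 26.1)
  = 1.664 / 61.60 = 0.02701 h⁻¹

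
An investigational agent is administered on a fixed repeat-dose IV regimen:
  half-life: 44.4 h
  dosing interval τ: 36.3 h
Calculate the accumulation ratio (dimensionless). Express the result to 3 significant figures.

k = ln2 / t½ = 0.693147 / 44.4 = 0.01561 h⁻¹
e^(−kτ) = e^(−0.01561 × 36.3) = 0.5674
Accumulation ratio R = 1 / (1 − e^(−kτ)) = 1 / (1 − 0.5674) = 2.312

2.31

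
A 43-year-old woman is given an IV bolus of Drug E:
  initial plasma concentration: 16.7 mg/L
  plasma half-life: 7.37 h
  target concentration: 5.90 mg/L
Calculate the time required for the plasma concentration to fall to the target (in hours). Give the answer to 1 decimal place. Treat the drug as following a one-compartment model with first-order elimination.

11.1 h

k = ln2 / t½ = 0.693147 / 7.37 = 0.09405 h⁻¹
t = ln(C₀ / C) / k = ln(16.70 / 5.90) / 0.09405
  = ln(2.831) / 0.09405 = 1.041 / 0.09405 = 11.07 h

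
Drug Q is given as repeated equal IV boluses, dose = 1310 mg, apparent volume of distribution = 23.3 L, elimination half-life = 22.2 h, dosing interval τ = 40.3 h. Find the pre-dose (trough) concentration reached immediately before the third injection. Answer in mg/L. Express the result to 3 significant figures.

20.5 mg/L

C₀ per dose = Dose / Vd = 1310 / 23.3 = 56.22 mg/L
k = ln2 / t½ = 0.693147 / 22.2 = 0.03122 h⁻¹
Fraction remaining after one interval: r = e^(−kτ) = e^(−0.03122 × 40.3) = 0.2842
Before dose 3, 2 doses have been given (aged 1τ, 2τ).
C_trough = C₀ × (r + r²) = 56.22 × (0.2842 + 0.08077) = 20.52 mg/L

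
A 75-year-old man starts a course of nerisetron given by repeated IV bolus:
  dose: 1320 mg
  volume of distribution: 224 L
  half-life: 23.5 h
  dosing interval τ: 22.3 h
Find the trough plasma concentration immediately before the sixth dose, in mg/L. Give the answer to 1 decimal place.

C₀ per dose = Dose / Vd = 1320 / 224 = 5.893 mg/L
k = ln2 / t½ = 0.693147 / 23.5 = 0.02950 h⁻¹
Fraction remaining after one interval: r = e^(−kτ) = e^(−0.02950 × 22.3) = 0.5180
Before dose 6, 5 doses have been given (aged 1τ, 2τ, 3τ, 4τ, 5τ).
C_trough = C₀ × (r + r² + … + r^5) = C₀ × r(1−r^5)/(1−r)
        = 5.893 × 0.5180 × (1 − 0.03729) / (1 − 0.5180) = 6.097 mg/L

6.1 mg/L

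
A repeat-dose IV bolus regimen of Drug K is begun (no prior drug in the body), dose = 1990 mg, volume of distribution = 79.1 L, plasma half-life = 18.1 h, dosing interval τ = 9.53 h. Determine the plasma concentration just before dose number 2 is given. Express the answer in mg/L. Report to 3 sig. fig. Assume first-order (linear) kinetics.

17.5 mg/L

C₀ per dose = Dose / Vd = 1990 / 79.1 = 25.16 mg/L
k = ln2 / t½ = 0.693147 / 18.1 = 0.03830 h⁻¹
Fraction remaining after one interval: r = e^(−kτ) = e^(−0.03830 × 9.53) = 0.6942
Before dose 2, 1 dose has been given (aged 1τ).
C_trough = C₀ × r = 25.16 × 0.6942 = 17.47 mg/L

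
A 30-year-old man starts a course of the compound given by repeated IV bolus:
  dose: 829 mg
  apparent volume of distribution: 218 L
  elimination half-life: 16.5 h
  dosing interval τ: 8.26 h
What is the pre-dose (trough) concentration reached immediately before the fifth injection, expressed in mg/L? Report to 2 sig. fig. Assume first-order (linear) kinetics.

6.9 mg/L

C₀ per dose = Dose / Vd = 829 / 218 = 3.803 mg/L
k = ln2 / t½ = 0.693147 / 16.5 = 0.04201 h⁻¹
Fraction remaining after one interval: r = e^(−kτ) = e^(−0.04201 × 8.26) = 0.7068
Before dose 5, 4 doses have been given (aged 1τ, 2τ, 3τ, 4τ).
C_trough = C₀ × (r + r² + … + r^4) = C₀ × r(1−r^4)/(1−r)
        = 3.803 × 0.7068 × (1 − 0.2496) / (1 − 0.7068) = 6.879 mg/L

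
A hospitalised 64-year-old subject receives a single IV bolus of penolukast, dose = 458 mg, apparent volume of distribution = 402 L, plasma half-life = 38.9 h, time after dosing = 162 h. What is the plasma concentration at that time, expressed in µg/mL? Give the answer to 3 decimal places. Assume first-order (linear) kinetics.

0.064 µg/mL

C₀ = Dose / Vd = 458.0 / 402 = 1.139 mg/L
k = ln2 / t½ = 0.693147 / 38.9 = 0.01782 h⁻¹
C = C₀ · e^(−k·t) = 1.139 × e^(−0.01782 × 162)
  = 1.139 × 0.05575 = 0.06350 mg/L
(0.06350 mg/L = 0.06350 µg/mL)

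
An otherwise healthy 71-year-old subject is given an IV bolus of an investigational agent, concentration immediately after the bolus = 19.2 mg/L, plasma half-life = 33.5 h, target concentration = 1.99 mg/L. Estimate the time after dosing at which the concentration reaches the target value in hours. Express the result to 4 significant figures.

k = ln2 / t½ = 0.693147 / 33.5 = 0.02069 h⁻¹
t = ln(C₀ / C) / k = ln(19.20 / 1.99) / 0.02069
  = ln(9.648) / 0.02069 = 2.267 / 0.02069 = 109.6 h

109.6 h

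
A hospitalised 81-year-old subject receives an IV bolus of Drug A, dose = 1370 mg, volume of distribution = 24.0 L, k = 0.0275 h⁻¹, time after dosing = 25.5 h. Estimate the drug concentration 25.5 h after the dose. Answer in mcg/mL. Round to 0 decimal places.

C₀ = Dose / Vd = 1370 / 24.0 = 57.08 mg/L
C = C₀ · e^(−k·t) = 57.08 × e^(−0.02750 × 25.5)
  = 57.08 × 0.4960 = 28.31 mg/L
(28.31 mg/L = 28.31 mcg/mL)

28 mcg/mL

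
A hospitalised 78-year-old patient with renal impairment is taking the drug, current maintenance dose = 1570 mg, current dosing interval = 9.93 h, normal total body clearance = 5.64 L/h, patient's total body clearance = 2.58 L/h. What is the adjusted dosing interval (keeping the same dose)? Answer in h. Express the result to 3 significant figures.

21.7 h

To keep the same average steady-state level, dosing rate must scale with clearance.
CL ratio = 2.58 / 5.64 = 0.4574
New interval (same dose) = 9.93 / 0.4574 = 21.71 h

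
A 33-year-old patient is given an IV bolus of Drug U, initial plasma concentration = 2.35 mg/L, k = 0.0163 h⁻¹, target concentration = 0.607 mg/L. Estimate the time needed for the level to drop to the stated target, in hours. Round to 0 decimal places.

t = ln(C₀ / C) / k = ln(2.350 / 0.607) / 0.01630
  = ln(3.871) / 0.01630 = 1.354 / 0.01630 = 83.07 h

83 h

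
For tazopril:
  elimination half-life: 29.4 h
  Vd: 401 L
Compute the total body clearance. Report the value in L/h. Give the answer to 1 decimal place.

9.5 L/h

k = ln2 / t½ = 0.693147 / 29.4 = 0.02358 h⁻¹
CL = k × Vd = 0.02358 × 401 = 9.456 L/h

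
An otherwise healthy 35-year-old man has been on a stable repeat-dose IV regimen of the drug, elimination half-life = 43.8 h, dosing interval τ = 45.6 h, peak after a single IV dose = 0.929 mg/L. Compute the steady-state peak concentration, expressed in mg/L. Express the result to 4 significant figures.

1.807 mg/L

k = ln2 / t½ = 0.693147 / 43.8 = 0.01583 h⁻¹
e^(−kτ) = e^(−0.01583 × 45.6) = 0.4859
Accumulation ratio R = 1 / (1 − e^(−kτ)) = 1 / (1 − 0.4859) = 1.945
Steady-state peak = C₀ × R = 0.929 × 1.945 = 1.807 mg/L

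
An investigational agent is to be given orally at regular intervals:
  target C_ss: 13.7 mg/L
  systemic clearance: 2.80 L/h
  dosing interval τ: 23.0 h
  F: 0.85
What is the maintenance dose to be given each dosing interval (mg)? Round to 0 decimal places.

1038 mg

At steady state, F × (Dose/τ) = Css × CL.
Dose = Css × CL × τ / F = 13.7 × 2.800 × 23.0 / 0.85 = 1038 mg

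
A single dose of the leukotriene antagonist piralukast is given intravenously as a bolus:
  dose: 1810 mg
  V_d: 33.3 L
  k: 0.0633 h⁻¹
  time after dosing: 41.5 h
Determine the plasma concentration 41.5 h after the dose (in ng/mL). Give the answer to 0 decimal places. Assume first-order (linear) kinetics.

C₀ = Dose / Vd = 1810 / 33.3 = 54.35 mg/L
C = C₀ · e^(−k·t) = 54.35 × e^(−0.06330 × 41.5)
  = 54.35 × 0.07230 = 3.930 mg/L
Convert: 3.930 mg/L × 1000 = 3930 ng/mL

3930 ng/mL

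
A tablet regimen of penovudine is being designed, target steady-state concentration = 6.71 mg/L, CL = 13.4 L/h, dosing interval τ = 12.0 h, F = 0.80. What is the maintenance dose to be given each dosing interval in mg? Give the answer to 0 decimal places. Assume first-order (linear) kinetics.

At steady state, F × (Dose/τ) = Css × CL.
Dose = Css × CL × τ / F = 6.71 × 13.40 × 12.0 / 0.80 = 1349 mg

1349 mg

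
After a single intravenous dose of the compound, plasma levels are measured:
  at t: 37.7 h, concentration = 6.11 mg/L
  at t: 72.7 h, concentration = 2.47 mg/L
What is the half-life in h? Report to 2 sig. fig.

27 h

k = ln(C₁/C₂) / (t₂ − t₁) = ln(6.11/2.47) / (72.7 − 37.7)
  = 0.9057 / 35.00 = 0.02588 h⁻¹
t½ = ln2 / k = 0.693147 / 0.02588 = 26.78 h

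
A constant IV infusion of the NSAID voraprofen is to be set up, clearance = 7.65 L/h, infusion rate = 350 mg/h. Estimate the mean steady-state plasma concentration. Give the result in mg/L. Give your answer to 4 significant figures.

45.75 mg/L

At steady state Css = R₀ / CL = 350 / 7.650 = 45.75 mg/L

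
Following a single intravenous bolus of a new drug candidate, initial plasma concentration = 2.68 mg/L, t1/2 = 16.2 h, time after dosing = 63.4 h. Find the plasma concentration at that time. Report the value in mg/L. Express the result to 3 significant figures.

k = ln2 / t½ = 0.693147 / 16.2 = 0.04279 h⁻¹
C = C₀ · e^(−k·t) = 2.680 × e^(−0.04279 × 63.4)
  = 2.680 × 0.06635 = 0.1778 mg/L

0.178 mg/L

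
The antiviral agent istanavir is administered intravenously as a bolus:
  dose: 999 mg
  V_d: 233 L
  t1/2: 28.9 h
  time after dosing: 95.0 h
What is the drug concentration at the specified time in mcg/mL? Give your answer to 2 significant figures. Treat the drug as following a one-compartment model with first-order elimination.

C₀ = Dose / Vd = 999.0 / 233 = 4.288 mg/L
k = ln2 / t½ = 0.693147 / 28.9 = 0.02398 h⁻¹
C = C₀ · e^(−k·t) = 4.288 × e^(−0.02398 × 95.0)
  = 4.288 × 0.1025 = 0.4395 mg/L
(0.4395 mg/L = 0.4395 mcg/mL)

0.44 mcg/mL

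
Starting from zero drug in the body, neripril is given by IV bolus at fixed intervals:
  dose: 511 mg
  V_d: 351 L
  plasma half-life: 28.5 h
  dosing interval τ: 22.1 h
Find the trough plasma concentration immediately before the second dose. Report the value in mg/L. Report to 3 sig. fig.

C₀ per dose = Dose / Vd = 511 / 351 = 1.456 mg/L
k = ln2 / t½ = 0.693147 / 28.5 = 0.02432 h⁻¹
Fraction remaining after one interval: r = e^(−kτ) = e^(−0.02432 × 22.1) = 0.5842
Before dose 2, 1 dose has been given (aged 1τ).
C_trough = C₀ × r = 1.456 × 0.5842 = 0.8506 mg/L

0.851 mg/L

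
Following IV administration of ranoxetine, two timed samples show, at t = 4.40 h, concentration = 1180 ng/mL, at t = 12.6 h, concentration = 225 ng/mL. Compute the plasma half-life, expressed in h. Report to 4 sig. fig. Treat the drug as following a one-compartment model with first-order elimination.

3.430 h

k = ln(C₁/C₂) / (t₂ − t₁) = ln(1180/225) / (12.6 − 4.40)
  = 1.657 / 8.200 = 0.2021 h⁻¹
t½ = ln2 / k = 0.693147 / 0.2021 = 3.430 h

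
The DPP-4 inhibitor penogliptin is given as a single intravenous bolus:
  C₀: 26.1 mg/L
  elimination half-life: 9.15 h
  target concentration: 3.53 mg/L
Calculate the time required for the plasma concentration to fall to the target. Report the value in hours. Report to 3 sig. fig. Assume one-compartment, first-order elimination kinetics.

k = ln2 / t½ = 0.693147 / 9.15 = 0.07575 h⁻¹
t = ln(C₀ / C) / k = ln(26.10 / 3.53) / 0.07575
  = ln(7.394) / 0.07575 = 2.001 / 0.07575 = 26.42 h

26.4 h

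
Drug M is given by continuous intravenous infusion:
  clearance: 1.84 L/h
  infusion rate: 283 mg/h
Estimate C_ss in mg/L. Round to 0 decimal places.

At steady state Css = R₀ / CL = 283 / 1.840 = 153.8 mg/L

154 mg/L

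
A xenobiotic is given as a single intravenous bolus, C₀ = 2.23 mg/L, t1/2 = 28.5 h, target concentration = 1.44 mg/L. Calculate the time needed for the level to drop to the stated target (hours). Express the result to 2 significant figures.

k = ln2 / t½ = 0.693147 / 28.5 = 0.02432 h⁻¹
t = ln(C₀ / C) / k = ln(2.230 / 1.44) / 0.02432
  = ln(1.549) / 0.02432 = 0.4376 / 0.02432 = 17.99 h

18 h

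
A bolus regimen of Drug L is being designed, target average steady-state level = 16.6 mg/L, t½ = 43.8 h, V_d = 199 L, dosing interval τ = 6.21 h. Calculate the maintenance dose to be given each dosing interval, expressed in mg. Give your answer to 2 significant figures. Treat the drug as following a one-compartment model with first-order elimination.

320 mg

k = ln2 / t½ = 0.693147 / 43.8 = 0.01583 h⁻¹
CL = k × Vd = 0.01583 × 199 = 3.150 L/h
At steady state, Dose/τ = Css × CL.
Dose = Css × CL × τ = 16.6 × 3.150 × 6.21 = 324.7 mg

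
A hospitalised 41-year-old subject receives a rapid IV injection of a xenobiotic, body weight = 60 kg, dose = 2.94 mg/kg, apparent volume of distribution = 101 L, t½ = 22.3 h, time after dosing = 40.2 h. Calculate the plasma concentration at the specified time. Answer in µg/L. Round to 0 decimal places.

Total dose = 2.94 × 60 = 176.4 mg
C₀ = Dose / Vd = 176.4 / 101 = 1.747 mg/L
k = ln2 / t½ = 0.693147 / 22.3 = 0.03108 h⁻¹
C = C₀ · e^(−k·t) = 1.747 × e^(−0.03108 × 40.2)
  = 1.747 × 0.2867 = 0.5009 mg/L
Convert: 0.5009 mg/L × 1000 = 500.9 µg/L

501 µg/L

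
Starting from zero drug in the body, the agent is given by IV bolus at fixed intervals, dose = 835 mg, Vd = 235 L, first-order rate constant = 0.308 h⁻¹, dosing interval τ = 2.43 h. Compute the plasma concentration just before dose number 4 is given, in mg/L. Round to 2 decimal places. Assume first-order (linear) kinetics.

C₀ per dose = Dose / Vd = 835 / 235 = 3.553 mg/L
Fraction remaining after one interval: r = e^(−kτ) = e^(−0.3080 × 2.43) = 0.4731
Before dose 4, 3 doses have been given (aged 1τ, 2τ, 3τ).
C_trough = C₀ × (r + r² + … + r^3) = C₀ × r(1−r^3)/(1−r)
        = 3.553 × 0.4731 × (1 − 0.1059) / (1 − 0.4731) = 2.852 mg/L

2.85 mg/L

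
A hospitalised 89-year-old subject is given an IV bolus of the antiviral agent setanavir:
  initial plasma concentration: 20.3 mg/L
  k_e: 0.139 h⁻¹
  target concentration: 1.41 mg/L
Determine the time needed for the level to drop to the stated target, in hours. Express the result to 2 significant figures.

t = ln(C₀ / C) / k = ln(20.30 / 1.41) / 0.1390
  = ln(14.40) / 0.1390 = 2.667 / 0.1390 = 19.19 h

19 h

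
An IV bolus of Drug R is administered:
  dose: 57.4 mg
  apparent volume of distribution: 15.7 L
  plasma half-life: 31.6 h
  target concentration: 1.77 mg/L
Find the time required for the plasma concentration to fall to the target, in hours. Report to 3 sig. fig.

C₀ = Dose / Vd = 57.40 / 15.7 = 3.656 mg/L
k = ln2 / t½ = 0.693147 / 31.6 = 0.02194 h⁻¹
t = ln(C₀ / C) / k = ln(3.656 / 1.77) / 0.02194
  = ln(2.066) / 0.02194 = 0.7256 / 0.02194 = 33.07 h

33.1 h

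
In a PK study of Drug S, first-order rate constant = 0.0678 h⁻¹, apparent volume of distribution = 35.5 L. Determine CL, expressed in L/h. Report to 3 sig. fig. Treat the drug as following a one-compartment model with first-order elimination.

2.41 L/h

CL = k × Vd = 0.0678 × 35.5 = 2.407 L/h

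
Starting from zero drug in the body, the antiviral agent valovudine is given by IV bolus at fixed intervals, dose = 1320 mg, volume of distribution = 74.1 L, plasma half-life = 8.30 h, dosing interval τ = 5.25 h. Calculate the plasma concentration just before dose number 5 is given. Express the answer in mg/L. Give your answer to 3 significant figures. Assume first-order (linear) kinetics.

26.8 mg/L

C₀ per dose = Dose / Vd = 1320 / 74.1 = 17.81 mg/L
k = ln2 / t½ = 0.693147 / 8.30 = 0.08351 h⁻¹
Fraction remaining after one interval: r = e^(−kτ) = e^(−0.08351 × 5.25) = 0.6450
Before dose 5, 4 doses have been given (aged 1τ, 2τ, 3τ, 4τ).
C_trough = C₀ × (r + r² + … + r^4) = C₀ × r(1−r^4)/(1−r)
        = 17.81 × 0.6450 × (1 − 0.1731) / (1 − 0.6450) = 26.76 mg/L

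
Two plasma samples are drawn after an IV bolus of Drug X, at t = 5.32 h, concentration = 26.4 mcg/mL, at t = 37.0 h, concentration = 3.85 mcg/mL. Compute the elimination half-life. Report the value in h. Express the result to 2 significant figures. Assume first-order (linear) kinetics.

k = ln(C₁/C₂) / (t₂ − t₁) = ln(26.4/3.85) / (37.0 − 5.32)
  = 1.925 / 31.68 = 0.06076 h⁻¹
t½ = ln2 / k = 0.693147 / 0.06076 = 11.41 h

11 h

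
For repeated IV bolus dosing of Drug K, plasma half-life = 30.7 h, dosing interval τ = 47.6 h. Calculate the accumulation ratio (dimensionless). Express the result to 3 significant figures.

k = ln2 / t½ = 0.693147 / 30.7 = 0.02258 h⁻¹
e^(−kτ) = e^(−0.02258 × 47.6) = 0.3414
Accumulation ratio R = 1 / (1 − e^(−kτ)) = 1 / (1 − 0.3414) = 1.518

1.52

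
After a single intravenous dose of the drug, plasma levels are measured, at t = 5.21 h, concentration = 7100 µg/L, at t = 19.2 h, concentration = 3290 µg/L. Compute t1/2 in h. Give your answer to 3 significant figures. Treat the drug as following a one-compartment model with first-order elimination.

12.6 h

k = ln(C₁/C₂) / (t₂ − t₁) = ln(7100/3290) / (19.2 − 5.21)
  = 0.7692 / 13.99 = 0.05498 h⁻¹
t½ = ln2 / k = 0.693147 / 0.05498 = 12.61 h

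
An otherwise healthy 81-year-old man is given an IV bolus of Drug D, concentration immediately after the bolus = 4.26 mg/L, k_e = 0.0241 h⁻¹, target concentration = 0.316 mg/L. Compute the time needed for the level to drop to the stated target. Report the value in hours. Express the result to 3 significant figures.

t = ln(C₀ / C) / k = ln(4.260 / 0.316) / 0.02410
  = ln(13.48) / 0.02410 = 2.601 / 0.02410 = 107.9 h

108 h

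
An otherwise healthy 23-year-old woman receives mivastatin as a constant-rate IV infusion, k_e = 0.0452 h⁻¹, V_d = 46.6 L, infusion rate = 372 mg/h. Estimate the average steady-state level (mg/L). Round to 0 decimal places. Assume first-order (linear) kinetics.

CL = k × Vd = 0.04520 × 46.6 = 2.106 L/h
At steady state Css = R₀ / CL = 372 / 2.106 = 176.6 mg/L

177 mg/L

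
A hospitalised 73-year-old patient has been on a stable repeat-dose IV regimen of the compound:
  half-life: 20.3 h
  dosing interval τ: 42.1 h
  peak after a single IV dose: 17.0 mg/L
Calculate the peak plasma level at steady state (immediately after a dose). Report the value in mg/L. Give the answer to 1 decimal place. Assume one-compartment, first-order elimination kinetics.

22.3 mg/L

k = ln2 / t½ = 0.693147 / 20.3 = 0.03415 h⁻¹
e^(−kτ) = e^(−0.03415 × 42.1) = 0.2375
Accumulation ratio R = 1 / (1 − e^(−kτ)) = 1 / (1 − 0.2375) = 1.311
Steady-state peak = C₀ × R = 17.0 × 1.311 = 22.29 mg/L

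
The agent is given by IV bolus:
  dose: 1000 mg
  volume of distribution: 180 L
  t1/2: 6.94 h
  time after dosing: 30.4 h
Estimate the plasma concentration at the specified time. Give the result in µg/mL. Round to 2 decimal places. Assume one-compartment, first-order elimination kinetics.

C₀ = Dose / Vd = 1000 / 180 = 5.556 mg/L
k = ln2 / t½ = 0.693147 / 6.94 = 0.09988 h⁻¹
C = C₀ · e^(−k·t) = 5.556 × e^(−0.09988 × 30.4)
  = 5.556 × 0.04801 = 0.2667 mg/L
(0.2667 mg/L = 0.2667 µg/mL)

0.27 µg/mL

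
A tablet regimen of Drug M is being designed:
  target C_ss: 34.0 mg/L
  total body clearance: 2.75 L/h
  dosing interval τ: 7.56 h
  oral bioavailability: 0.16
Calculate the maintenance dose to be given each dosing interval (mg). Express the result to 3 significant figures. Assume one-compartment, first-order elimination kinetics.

At steady state, F × (Dose/τ) = Css × CL.
Dose = Css × CL × τ / F = 34.0 × 2.750 × 7.56 / 0.16 = 4418 mg

4420 mg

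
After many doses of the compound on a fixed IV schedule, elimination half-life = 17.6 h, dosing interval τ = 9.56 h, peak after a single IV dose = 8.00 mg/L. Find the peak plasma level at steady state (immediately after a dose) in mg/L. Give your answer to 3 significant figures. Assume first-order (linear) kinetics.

25.5 mg/L

k = ln2 / t½ = 0.693147 / 17.6 = 0.03938 h⁻¹
e^(−kτ) = e^(−0.03938 × 9.56) = 0.6863
Accumulation ratio R = 1 / (1 − e^(−kτ)) = 1 / (1 − 0.6863) = 3.188
Steady-state peak = C₀ × R = 8.00 × 3.188 = 25.50 mg/L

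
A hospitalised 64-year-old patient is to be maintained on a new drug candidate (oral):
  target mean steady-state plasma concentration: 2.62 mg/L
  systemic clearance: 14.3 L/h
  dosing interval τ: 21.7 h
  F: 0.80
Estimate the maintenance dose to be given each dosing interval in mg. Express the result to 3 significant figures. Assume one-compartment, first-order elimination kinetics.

At steady state, F × (Dose/τ) = Css × CL.
Dose = Css × CL × τ / F = 2.62 × 14.30 × 21.7 / 0.80 = 1016 mg

1020 mg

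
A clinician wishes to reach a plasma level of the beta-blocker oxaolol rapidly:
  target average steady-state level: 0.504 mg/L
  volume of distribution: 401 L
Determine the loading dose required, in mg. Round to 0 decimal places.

LD = Css × Vd = 0.504 × 401 = 202.1 mg

202 mg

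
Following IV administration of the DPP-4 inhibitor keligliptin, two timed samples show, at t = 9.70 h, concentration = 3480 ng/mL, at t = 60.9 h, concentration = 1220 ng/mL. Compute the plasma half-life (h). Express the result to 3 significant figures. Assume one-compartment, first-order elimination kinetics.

k = ln(C₁/C₂) / (t₂ − t₁) = ln(3480/1220) / (60.9 − 9.70)
  = 1.048 / 51.20 = 0.02047 h⁻¹
t½ = ln2 / k = 0.693147 / 0.02047 = 33.86 h

33.9 h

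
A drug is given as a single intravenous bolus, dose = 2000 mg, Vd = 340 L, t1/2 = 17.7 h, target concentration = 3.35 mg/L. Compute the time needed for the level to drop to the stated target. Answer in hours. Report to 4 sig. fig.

C₀ = Dose / Vd = 2000 / 340 = 5.882 mg/L
k = ln2 / t½ = 0.693147 / 17.7 = 0.03916 h⁻¹
t = ln(C₀ / C) / k = ln(5.882 / 3.35) / 0.03916
  = ln(1.756) / 0.03916 = 0.5630 / 0.03916 = 14.38 h

14.38 h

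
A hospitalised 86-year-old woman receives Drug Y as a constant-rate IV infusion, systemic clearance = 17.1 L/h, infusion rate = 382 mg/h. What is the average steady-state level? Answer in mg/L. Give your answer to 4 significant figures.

At steady state Css = R₀ / CL = 382 / 17.10 = 22.34 mg/L

22.34 mg/L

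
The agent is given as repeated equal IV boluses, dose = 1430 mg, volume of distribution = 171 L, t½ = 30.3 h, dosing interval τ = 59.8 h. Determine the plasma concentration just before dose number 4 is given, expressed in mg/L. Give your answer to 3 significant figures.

C₀ per dose = Dose / Vd = 1430 / 171 = 8.363 mg/L
k = ln2 / t½ = 0.693147 / 30.3 = 0.02288 h⁻¹
Fraction remaining after one interval: r = e^(−kτ) = e^(−0.02288 × 59.8) = 0.2546
Before dose 4, 3 doses have been given (aged 1τ, 2τ, 3τ).
C_trough = C₀ × (r + r² + … + r^3) = C₀ × r(1−r^3)/(1−r)
        = 8.363 × 0.2546 × (1 − 0.01650) / (1 − 0.2546) = 2.809 mg/L

2.81 mg/L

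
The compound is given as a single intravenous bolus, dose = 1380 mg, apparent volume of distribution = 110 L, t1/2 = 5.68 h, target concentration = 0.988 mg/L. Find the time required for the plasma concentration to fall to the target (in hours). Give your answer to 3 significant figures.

C₀ = Dose / Vd = 1380 / 110 = 12.55 mg/L
k = ln2 / t½ = 0.693147 / 5.68 = 0.1220 h⁻¹
t = ln(C₀ / C) / k = ln(12.55 / 0.988) / 0.1220
  = ln(12.70) / 0.1220 = 2.542 / 0.1220 = 20.84 h

20.8 h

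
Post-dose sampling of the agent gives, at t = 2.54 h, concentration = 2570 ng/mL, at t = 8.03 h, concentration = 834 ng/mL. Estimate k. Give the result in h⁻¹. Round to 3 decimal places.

k = ln(C₁/C₂) / (t₂ − t₁) = ln(2570/834) / (8.03 − 2.54)
  = 1.125 / 5.490 = 0.2049 h⁻¹

0.205 h⁻¹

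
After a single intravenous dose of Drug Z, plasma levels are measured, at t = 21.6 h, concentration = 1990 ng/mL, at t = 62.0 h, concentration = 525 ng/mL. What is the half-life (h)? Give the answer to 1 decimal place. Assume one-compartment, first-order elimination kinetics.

21.0 h

k = ln(C₁/C₂) / (t₂ − t₁) = ln(1990/525) / (62.0 − 21.6)
  = 1.332 / 40.40 = 0.03297 h⁻¹
t½ = ln2 / k = 0.693147 / 0.03297 = 21.02 h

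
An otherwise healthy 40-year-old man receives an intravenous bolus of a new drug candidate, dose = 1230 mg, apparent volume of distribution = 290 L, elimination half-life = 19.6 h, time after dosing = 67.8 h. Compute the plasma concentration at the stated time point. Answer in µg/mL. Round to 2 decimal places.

0.39 µg/mL

C₀ = Dose / Vd = 1230 / 290 = 4.241 mg/L
k = ln2 / t½ = 0.693147 / 19.6 = 0.03536 h⁻¹
C = C₀ · e^(−k·t) = 4.241 × e^(−0.03536 × 67.8)
  = 4.241 × 0.09095 = 0.3857 mg/L
(0.3857 mg/L = 0.3857 µg/mL)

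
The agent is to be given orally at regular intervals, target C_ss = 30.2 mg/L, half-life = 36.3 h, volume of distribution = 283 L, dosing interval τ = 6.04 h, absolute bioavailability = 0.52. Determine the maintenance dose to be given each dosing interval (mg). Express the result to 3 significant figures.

k = ln2 / t½ = 0.693147 / 36.3 = 0.01909 h⁻¹
CL = k × Vd = 0.01909 × 283 = 5.402 L/h
At steady state, F × (Dose/τ) = Css × CL.
Dose = Css × CL × τ / F = 30.2 × 5.402 × 6.04 / 0.52 = 1895 mg

1900 mg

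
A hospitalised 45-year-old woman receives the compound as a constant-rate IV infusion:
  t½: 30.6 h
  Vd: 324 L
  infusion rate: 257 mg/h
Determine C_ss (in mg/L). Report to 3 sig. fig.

35.0 mg/L

k = ln2 / t½ = 0.693147 / 30.6 = 0.02265 h⁻¹
CL = k × Vd = 0.02265 × 324 = 7.339 L/h
At steady state Css = R₀ / CL = 257 / 7.339 = 35.02 mg/L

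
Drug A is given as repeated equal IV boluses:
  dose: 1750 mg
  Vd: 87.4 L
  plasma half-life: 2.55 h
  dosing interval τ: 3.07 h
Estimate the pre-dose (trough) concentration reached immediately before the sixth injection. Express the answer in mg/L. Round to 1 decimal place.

15.1 mg/L

C₀ per dose = Dose / Vd = 1750 / 87.4 = 20.02 mg/L
k = ln2 / t½ = 0.693147 / 2.55 = 0.2718 h⁻¹
Fraction remaining after one interval: r = e^(−kτ) = e^(−0.2718 × 3.07) = 0.4341
Before dose 6, 5 doses have been given (aged 1τ, 2τ, 3τ, 4τ, 5τ).
C_trough = C₀ × (r + r² + … + r^5) = C₀ × r(1−r^5)/(1−r)
        = 20.02 × 0.4341 × (1 − 0.01542) / (1 − 0.4341) = 15.12 mg/L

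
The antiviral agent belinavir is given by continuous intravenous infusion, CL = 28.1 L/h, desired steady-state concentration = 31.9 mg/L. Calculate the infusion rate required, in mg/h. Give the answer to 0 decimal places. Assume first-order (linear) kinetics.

At steady state, infusion rate R₀ = Css × CL = 31.9 × 28.10 = 896.4 mg/h

896 mg/h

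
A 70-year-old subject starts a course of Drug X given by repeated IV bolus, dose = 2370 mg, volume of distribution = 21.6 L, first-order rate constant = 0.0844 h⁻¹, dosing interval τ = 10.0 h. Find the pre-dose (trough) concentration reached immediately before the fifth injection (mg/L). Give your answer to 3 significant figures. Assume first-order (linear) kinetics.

C₀ per dose = Dose / Vd = 2370 / 21.6 = 109.7 mg/L
Fraction remaining after one interval: r = e^(−kτ) = e^(−0.08440 × 10.0) = 0.4300
Before dose 5, 4 doses have been given (aged 1τ, 2τ, 3τ, 4τ).
C_trough = C₀ × (r + r² + … + r^4) = C₀ × r(1−r^4)/(1−r)
        = 109.7 × 0.4300 × (1 − 0.03419) / (1 − 0.4300) = 79.93 mg/L

79.9 mg/L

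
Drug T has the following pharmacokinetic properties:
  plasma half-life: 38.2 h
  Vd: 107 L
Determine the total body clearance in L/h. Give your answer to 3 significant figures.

1.94 L/h

k = ln2 / t½ = 0.693147 / 38.2 = 0.01815 h⁻¹
CL = k × Vd = 0.01815 × 107 = 1.942 L/h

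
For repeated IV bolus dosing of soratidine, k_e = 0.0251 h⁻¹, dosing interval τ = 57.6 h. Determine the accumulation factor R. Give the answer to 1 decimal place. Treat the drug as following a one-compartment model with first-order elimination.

1.3

e^(−kτ) = e^(−0.02510 × 57.6) = 0.2356
Accumulation ratio R = 1 / (1 − e^(−kτ)) = 1 / (1 − 0.2356) = 1.308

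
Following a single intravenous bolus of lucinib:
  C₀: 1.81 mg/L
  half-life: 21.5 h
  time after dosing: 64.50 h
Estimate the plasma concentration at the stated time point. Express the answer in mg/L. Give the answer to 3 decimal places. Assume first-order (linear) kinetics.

k = ln2 / t½ = 0.693147 / 21.5 = 0.03224 h⁻¹
t / t½ = 64.50 / 21.5 = 3 half-lives
C = C₀ × (1/2)^3 = 1.810 × 0.1250 = 0.2263 mg/L

0.226 mg/L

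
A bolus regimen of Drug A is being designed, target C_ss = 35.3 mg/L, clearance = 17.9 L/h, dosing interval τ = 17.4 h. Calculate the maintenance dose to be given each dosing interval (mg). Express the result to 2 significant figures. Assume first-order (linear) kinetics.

At steady state, Dose/τ = Css × CL.
Dose = Css × CL × τ = 35.3 × 17.90 × 17.4 = 10990 mg

11000 mg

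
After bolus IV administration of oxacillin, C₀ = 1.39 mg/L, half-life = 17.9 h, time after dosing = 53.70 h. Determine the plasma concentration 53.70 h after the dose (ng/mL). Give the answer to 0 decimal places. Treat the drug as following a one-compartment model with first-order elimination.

k = ln2 / t½ = 0.693147 / 17.9 = 0.03872 h⁻¹
t / t½ = 53.70 / 17.9 = 3 half-lives
C = C₀ × (1/2)^3 = 1.390 × 0.1250 = 0.1738 mg/L
Convert: 0.1738 mg/L × 1000 = 173.8 ng/mL

174 ng/mL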